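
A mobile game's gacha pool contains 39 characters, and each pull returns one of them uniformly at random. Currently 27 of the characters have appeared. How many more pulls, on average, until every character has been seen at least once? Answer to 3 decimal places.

121.025

The wait to go from k to k+1 distinct characters is geometric with mean 39/(39-k).
Sum over k = 27,...,38: E = 39/12 + 39/11 + 39/10 + ... + 39/2 + 39/1 = 121.0252.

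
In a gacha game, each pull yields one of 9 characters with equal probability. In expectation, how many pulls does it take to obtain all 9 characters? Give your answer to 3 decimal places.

25.461

Split into phases: going from k distinct to k+1 distinct takes on average 9/(9-k) pulls.
E[T] = 9/9 + 9/8 + 9/7 + ... + 9/2 + 9/1 = 9·H_{9}.
H_{9} = 2.8290, so E[T] = 25.4607.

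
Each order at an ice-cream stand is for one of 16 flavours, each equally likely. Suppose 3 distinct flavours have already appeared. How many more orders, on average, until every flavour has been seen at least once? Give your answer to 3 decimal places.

The wait to go from k to k+1 distinct flavours is geometric with mean 16/(16-k).
Sum over k = 3,...,15: E = 16/13 + 16/12 + 16/11 + ... + 16/2 + 16/1 = 50.8821.

50.882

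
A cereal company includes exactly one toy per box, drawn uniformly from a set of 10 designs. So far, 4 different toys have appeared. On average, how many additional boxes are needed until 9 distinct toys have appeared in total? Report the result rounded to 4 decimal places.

14.5000

From k distinct to k+1 distinct takes on average 10/(10-k) boxes.
Sum over k = 4,...,8: E = 10/6 + 10/5 + 10/4 + 10/3 + 10/2 = 14.50000.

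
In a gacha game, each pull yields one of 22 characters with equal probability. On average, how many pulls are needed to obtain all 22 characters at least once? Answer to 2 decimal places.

The wait to go from k to k+1 distinct characters is geometric with mean 22/(22-k).
E[T] = 22/22 + 22/21 + 22/20 + ... + 22/2 + 22/1 = 22·H_{22}.
H_{22} = 3.691, so E[T] = 81.198.

81.20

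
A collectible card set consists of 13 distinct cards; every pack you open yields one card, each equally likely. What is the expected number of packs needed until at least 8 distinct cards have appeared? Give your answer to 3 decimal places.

With k distinct cards already seen, the next new one arrives after an expected 13/(13-k) packs.
Sum over k = 0,...,7: E = 13/13 + 13/12 + 13/11 + ... + 13/7 + 13/6 = 11.6584.

11.658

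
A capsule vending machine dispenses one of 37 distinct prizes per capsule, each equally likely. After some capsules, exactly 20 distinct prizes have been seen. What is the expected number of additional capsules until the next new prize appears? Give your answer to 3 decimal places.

Each capsule yields a new prize with probability (37-20)/37 = 17/37, so the wait is geometric with mean 37/17.
E = 37/17 = 2.1765.

2.176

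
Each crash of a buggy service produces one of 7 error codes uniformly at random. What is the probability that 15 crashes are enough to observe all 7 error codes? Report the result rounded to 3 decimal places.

0.434

Let A_i be the event that error code i is missing after 15 crashes. By inclusion–exclusion on the A_i,
P(all seen) = Σ_{j=0}^{7} (-1)^j C(7,j)((7-j)/7)^15
= 1.0000 - 0.6933 + 0.1350 - 0.0079 + 0.0001 - 0.0000 + 0.0000 - 0.0000
= 0.4339.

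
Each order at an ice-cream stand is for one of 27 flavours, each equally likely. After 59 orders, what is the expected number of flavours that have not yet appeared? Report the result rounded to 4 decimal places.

For each flavour, P(unseen after 59) = (26/27)^59 = 0.10789.
By linearity of expectation, E[unseen] = 27·(26/27)^59 = 2.91292.

2.9129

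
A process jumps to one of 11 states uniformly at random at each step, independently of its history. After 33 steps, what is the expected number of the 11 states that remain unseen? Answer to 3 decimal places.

0.474

For each state, P(unseen after 33) = (10/11)^33 = 0.0431.
By linearity of expectation, E[unseen] = 11·(10/11)^33 = 0.4736.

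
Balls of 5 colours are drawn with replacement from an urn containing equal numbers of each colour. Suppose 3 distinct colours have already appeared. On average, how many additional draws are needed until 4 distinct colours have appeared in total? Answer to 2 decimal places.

2.50

With k distinct colours already seen, the next new one takes an expected 5/(5-k) draws.
Only the k = 3 term is needed: E = 5/2 = 2.500.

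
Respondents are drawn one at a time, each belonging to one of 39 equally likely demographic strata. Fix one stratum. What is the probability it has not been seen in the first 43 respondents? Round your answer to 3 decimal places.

0.327

On each respondent the fixed stratum fails to appear with probability 38/39.
P(still missing after 43) = (38/39)^43 = 0.3273.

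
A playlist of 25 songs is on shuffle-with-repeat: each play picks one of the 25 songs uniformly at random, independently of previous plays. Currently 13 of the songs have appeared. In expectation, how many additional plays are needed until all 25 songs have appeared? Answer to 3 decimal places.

From k distinct to k+1 distinct takes on average 25/(25-k) plays.
Sum over k = 13,...,24: E = 25/12 + 25/11 + 25/10 + ... + 25/2 + 25/1 = 77.5803.

77.580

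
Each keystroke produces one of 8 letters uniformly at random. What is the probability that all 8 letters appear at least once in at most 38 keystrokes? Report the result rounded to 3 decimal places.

0.950

Let A_i be the event that letter i is missing after 38 keystrokes. By inclusion–exclusion on the A_i,
P(all seen) = Σ_{j=0}^{8} (-1)^j C(8,j)((8-j)/8)^38
= 1.0000 - 0.0500 + 0.0005 - 0.0000 + 0.0000 - 0.0000 + 0.0000 - 0.0000 + 0.0000
= 0.9505.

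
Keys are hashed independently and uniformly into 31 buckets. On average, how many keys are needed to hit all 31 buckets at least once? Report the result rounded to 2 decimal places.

The wait to go from k to k+1 distinct buckets is geometric with mean 31/(31-k).
E[T] = 31/31 + 31/30 + 31/29 + ... + 31/2 + 31/1 = 31·H_{31}.
H_{31} = 4.027, so E[T] = 124.845.

124.84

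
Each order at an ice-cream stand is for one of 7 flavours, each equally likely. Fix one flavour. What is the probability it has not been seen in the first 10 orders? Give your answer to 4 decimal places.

0.2141

Each order misses the fixed flavour with probability (7-1)/7 = 6/7, independently.
P(still missing after 10) = (6/7)^10 = 0.21406.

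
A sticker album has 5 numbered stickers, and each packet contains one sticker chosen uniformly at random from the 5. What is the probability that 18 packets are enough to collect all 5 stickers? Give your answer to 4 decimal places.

By inclusion–exclusion over which stickers are missing,
P(all seen) = Σ_{j=0}^{5} (-1)^j C(5,j)((5-j)/5)^18
= 1.00000 - 0.09007 + 0.00102 - 0.00000 + 0.00000 - 0.00000
= 0.91094.

0.9109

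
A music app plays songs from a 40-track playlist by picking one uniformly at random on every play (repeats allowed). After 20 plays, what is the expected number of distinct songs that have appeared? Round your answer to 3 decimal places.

For each song, P(seen in 20 plays) = 1 - (39/40)^20 = 0.3973.
By linearity of expectation, E[distinct seen] = 40·(1 - (39/40)^20) = 15.8925.

15.892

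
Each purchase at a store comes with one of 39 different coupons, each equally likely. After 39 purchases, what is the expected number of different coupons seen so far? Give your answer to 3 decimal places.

For each coupon, P(seen in 39 purchases) = 1 - (38/39)^39 = 0.6369.
By linearity of expectation, E[distinct seen] = 39·(1 - (38/39)^39) = 24.8386.

24.839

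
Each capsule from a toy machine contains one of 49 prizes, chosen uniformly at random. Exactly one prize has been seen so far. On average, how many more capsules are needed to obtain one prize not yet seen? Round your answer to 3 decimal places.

Each capsule yields a new prize with probability (49-1)/49 = 48/49, so the wait is geometric with mean 49/48.
E = 49/48 = 1.0208.

1.021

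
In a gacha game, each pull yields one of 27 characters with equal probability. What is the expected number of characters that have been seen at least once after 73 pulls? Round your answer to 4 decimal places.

For each character, P(seen in 73 pulls) = 1 - (26/27)^73 = 0.93639.
By linearity of expectation, E[distinct seen] = 27·(1 - (26/27)^73) = 25.28263.

25.2826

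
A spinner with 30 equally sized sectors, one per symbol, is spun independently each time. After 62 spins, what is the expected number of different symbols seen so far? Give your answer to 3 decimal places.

26.333

For each symbol, P(seen in 62 spins) = 1 - (29/30)^62 = 0.8778.
By linearity of expectation, E[distinct seen] = 30·(1 - (29/30)^62) = 26.3333.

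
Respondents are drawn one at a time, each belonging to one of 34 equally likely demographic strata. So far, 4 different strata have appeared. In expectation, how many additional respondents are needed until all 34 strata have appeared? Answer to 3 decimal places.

135.830

The wait to go from k to k+1 distinct strata is geometric with mean 34/(34-k).
Sum over k = 4,...,33: E = 34/30 + 34/29 + 34/28 + ... + 34/2 + 34/1 = 135.8296.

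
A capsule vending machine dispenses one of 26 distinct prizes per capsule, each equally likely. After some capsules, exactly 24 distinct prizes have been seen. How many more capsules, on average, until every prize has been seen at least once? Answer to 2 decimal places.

39.00

With k distinct prizes already seen, the next new one takes an expected 26/(26-k) capsules.
Sum over k = 24,...,25: E = 26/2 + 26/1 = 39.000.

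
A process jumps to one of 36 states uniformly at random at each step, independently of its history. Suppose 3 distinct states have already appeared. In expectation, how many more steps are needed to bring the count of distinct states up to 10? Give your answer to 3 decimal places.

8.438

The wait to go from k to k+1 distinct states is geometric with mean 36/(36-k).
Sum over k = 3,...,9: E = 36/33 + 36/32 + 36/31 + ... + 36/28 + 36/27 = 8.4376.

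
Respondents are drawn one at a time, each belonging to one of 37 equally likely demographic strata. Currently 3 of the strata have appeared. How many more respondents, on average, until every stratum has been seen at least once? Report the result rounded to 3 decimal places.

From k distinct to k+1 distinct takes on average 37/(37-k) respondents.
Sum over k = 3,...,36: E = 37/34 + 37/33 + 37/32 + ... + 37/2 + 37/1 = 152.3738.

152.374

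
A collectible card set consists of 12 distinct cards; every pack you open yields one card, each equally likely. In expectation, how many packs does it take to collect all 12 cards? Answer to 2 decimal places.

37.24

After k distinct cards have appeared, the next pack gives a new one with probability (12-k)/12, so the expected wait for the (k+1)-th is 12/(12-k).
E[T] = 12/12 + 12/11 + 12/10 + ... + 12/2 + 12/1 = 12·H_{12}.
H_{12} = 3.103, so E[T] = 37.239.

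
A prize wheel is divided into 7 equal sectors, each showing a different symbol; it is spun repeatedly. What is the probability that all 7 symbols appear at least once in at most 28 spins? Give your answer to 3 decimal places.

By inclusion–exclusion over which symbols are missing,
P(all seen) = Σ_{j=0}^{7} (-1)^j C(7,j)((7-j)/7)^28
= 1.0000 - 0.0935 + 0.0017 - 0.0000 + 0.0000 - 0.0000 + 0.0000 - 0.0000
= 0.9082.

0.908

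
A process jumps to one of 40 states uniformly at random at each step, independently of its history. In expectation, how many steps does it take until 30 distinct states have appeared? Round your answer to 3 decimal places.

53.983

With k distinct states already seen, the next new one arrives after an expected 40/(40-k) steps.
Sum over k = 0,...,29: E = 40/40 + 40/39 + 40/38 + ... + 40/12 + 40/11 = 53.9830.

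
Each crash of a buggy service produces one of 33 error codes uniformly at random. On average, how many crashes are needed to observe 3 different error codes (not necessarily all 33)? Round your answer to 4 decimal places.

3.0958

Going from k to k+1 distinct takes a geometric number of crashes with mean 33/(33-k).
Sum over k = 0,...,2: E = 33/33 + 33/32 + 33/31 = 3.09577.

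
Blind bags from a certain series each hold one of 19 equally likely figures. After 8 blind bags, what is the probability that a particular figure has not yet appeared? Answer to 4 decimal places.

0.6489

On each blind bag the fixed figure fails to appear with probability 18/19.
P(still missing after 8) = (18/19)^8 = 0.64886.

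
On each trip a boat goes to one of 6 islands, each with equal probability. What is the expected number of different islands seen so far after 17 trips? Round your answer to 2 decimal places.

For each island, P(seen in 17 trips) = 1 - (5/6)^17 = 0.955.
By linearity of expectation, E[distinct seen] = 6·(1 - (5/6)^17) = 5.730.

5.73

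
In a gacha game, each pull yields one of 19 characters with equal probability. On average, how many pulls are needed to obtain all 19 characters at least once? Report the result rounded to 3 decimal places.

After k distinct characters have appeared, the next pull gives a new one with probability (19-k)/19, so the expected wait for the (k+1)-th is 19/(19-k).
E[T] = 19/19 + 19/18 + 19/17 + ... + 19/2 + 19/1 = 19·H_{19}.
H_{19} = 3.5477, so E[T] = 67.4071.

67.407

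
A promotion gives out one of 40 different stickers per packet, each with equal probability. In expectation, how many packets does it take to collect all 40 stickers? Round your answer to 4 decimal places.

The wait to go from k to k+1 distinct stickers is geometric with mean 40/(40-k).
E[T] = 40/40 + 40/39 + 40/38 + ... + 40/2 + 40/1 = 40·H_{40}.
H_{40} = 4.27854, so E[T] = 171.14172.

171.1417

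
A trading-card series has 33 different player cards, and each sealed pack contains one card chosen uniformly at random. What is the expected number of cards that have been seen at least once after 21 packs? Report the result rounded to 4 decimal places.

15.7070

For each card, P(seen in 21 packs) = 1 - (32/33)^21 = 0.47597.
By linearity of expectation, E[distinct seen] = 33·(1 - (32/33)^21) = 15.70698.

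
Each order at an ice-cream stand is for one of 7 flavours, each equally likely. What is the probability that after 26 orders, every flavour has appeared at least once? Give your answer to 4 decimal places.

Let A_i be the event that flavour i is missing after 26 orders. By inclusion–exclusion on the A_i,
P(all seen) = Σ_{j=0}^{7} (-1)^j C(7,j)((7-j)/7)^26
= 1.00000 - 0.12720 + 0.00333 - 0.00002 + 0.00000 - 0.00000 + 0.00000 - 0.00000
= 0.87612.

0.8761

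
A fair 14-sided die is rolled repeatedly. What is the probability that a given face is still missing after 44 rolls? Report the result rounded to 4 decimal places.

0.0384

On each roll the fixed face fails to appear with probability 13/14.
P(still missing after 44) = (13/14)^44 = 0.03836.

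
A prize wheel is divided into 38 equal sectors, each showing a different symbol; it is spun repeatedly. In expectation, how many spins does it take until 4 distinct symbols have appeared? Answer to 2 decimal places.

4.17

Going from k to k+1 distinct takes a geometric number of spins with mean 38/(38-k).
Sum over k = 0,...,3: E = 38/38 + 38/37 + 38/36 + 38/35 = 4.168.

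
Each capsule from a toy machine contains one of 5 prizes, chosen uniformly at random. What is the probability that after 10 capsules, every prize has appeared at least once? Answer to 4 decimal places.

Let A_i be the event that prize i is missing after 10 capsules. By inclusion–exclusion on the A_i,
P(all seen) = Σ_{j=0}^{5} (-1)^j C(5,j)((5-j)/5)^10
= 1.00000 - 0.53687 + 0.06047 - 0.00105 + 0.00000 - 0.00000
= 0.52255.

0.5225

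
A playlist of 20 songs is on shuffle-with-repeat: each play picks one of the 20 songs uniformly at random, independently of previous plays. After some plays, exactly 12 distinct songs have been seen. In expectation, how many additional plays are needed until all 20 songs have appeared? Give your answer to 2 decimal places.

With k distinct songs already seen, the next new one takes an expected 20/(20-k) plays.
Sum over k = 12,...,19: E = 20/8 + 20/7 + 20/6 + ... + 20/2 + 20/1 = 54.357.

54.36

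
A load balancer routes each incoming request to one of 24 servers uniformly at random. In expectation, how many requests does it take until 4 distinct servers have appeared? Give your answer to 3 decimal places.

Going from k to k+1 distinct takes a geometric number of requests with mean 24/(24-k).
Sum over k = 0,...,3: E = 24/24 + 24/23 + 24/22 + 24/21 = 4.2772.

4.277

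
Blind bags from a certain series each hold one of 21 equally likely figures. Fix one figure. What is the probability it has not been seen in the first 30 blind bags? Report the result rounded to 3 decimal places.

0.231

Each blind bag misses the fixed figure with probability (21-1)/21 = 20/21, independently.
P(still missing after 30) = (20/21)^30 = 0.2314.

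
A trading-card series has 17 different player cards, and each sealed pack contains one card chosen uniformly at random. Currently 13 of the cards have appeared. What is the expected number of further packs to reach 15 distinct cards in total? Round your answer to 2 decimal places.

With k distinct cards already seen, the next new one takes an expected 17/(17-k) packs.
Sum over k = 13,...,14: E = 17/4 + 17/3 = 9.917.

9.92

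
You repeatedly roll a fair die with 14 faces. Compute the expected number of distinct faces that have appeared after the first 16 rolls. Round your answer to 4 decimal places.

9.7227

For each face, P(seen in 16 rolls) = 1 - (13/14)^16 = 0.69448.
By linearity of expectation, E[distinct seen] = 14·(1 - (13/14)^16) = 9.72267.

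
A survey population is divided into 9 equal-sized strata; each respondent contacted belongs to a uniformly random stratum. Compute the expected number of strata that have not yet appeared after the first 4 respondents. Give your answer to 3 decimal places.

5.619

For each stratum, P(unseen after 4) = (8/9)^4 = 0.6243.
By linearity of expectation, E[unseen] = 9·(8/9)^4 = 5.6187.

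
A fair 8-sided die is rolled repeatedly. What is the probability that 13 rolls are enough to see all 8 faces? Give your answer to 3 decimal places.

By inclusion–exclusion over which faces are missing,
P(all seen) = Σ_{j=0}^{8} (-1)^j C(8,j)((8-j)/8)^13
= 1.0000 - 1.4099 + 0.6652 - 0.1243 + 0.0085 - 0.0002 + 0.0000 - 0.0000 + 0.0000
= 0.1393.

0.139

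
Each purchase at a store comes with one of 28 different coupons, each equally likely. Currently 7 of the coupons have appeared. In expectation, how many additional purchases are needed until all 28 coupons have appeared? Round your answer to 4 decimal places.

102.0700

The wait to go from k to k+1 distinct coupons is geometric with mean 28/(28-k).
Sum over k = 7,...,27: E = 28/21 + 28/20 + 28/19 + ... + 28/2 + 28/1 = 102.07004.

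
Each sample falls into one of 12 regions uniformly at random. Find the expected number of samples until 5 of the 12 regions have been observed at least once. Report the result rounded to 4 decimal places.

6.1242

Going from k to k+1 distinct takes a geometric number of samples with mean 12/(12-k).
Sum over k = 0,...,4: E = 12/12 + 12/11 + 12/10 + 12/9 + 12/8 = 6.12424.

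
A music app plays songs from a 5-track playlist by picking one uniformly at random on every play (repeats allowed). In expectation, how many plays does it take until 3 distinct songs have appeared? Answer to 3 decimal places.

With k distinct songs already seen, the next new one arrives after an expected 5/(5-k) plays.
Sum over k = 0,...,2: E = 5/5 + 5/4 + 5/3 = 3.9167.

3.917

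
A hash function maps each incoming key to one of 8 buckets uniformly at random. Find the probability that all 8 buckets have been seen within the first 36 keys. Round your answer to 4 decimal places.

By inclusion–exclusion over which buckets are missing,
P(all seen) = Σ_{j=0}^{8} (-1)^j C(8,j)((8-j)/8)^36
= 1.00000 - 0.06537 + 0.00089 - 0.00000 + 0.00000 - 0.00000 + 0.00000 - 0.00000 + 0.00000
= 0.93552.

0.9355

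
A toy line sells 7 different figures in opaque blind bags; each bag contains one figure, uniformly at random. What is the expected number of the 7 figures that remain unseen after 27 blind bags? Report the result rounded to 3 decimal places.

0.109

For each figure, P(unseen after 27) = (6/7)^27 = 0.0156.
By linearity of expectation, E[unseen] = 7·(6/7)^27 = 0.1090.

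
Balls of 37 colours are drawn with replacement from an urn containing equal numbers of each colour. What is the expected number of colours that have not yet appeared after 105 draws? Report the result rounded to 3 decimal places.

For each colour, P(unseen after 105) = (36/37)^105 = 0.0563.
By linearity of expectation, E[unseen] = 37·(36/37)^105 = 2.0835.

2.083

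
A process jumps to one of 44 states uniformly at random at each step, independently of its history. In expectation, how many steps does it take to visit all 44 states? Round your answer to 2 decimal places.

192.40

The wait to go from k to k+1 distinct states is geometric with mean 44/(44-k).
E[T] = 44/44 + 44/43 + 44/42 + ... + 44/2 + 44/1 = 44·H_{44}.
H_{44} = 4.373, so E[T] = 192.400.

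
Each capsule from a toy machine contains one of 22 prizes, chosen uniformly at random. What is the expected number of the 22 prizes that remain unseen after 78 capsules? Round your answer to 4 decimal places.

0.5842

For each prize, P(unseen after 78) = (21/22)^78 = 0.02655.
By linearity of expectation, E[unseen] = 22·(21/22)^78 = 0.58420.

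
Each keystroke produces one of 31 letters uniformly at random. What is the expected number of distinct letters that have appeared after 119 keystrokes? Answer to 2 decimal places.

For each letter, P(seen in 119 keystrokes) = 1 - (30/31)^119 = 0.980.
By linearity of expectation, E[distinct seen] = 31·(1 - (30/31)^119) = 30.374.

30.37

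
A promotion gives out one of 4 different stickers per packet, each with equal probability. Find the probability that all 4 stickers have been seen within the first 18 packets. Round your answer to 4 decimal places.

0.9775

By inclusion–exclusion over which stickers are missing,
P(all seen) = Σ_{j=0}^{4} (-1)^j C(4,j)((4-j)/4)^18
= 1.00000 - 0.02255 + 0.00002 - 0.00000 + 0.00000
= 0.97747.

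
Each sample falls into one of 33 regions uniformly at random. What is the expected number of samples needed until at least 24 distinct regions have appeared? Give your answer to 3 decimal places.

41.574

With k distinct regions already seen, the next new one arrives after an expected 33/(33-k) samples.
Sum over k = 0,...,23: E = 33/33 + 33/32 + 33/31 + ... + 33/11 + 33/10 = 41.5744.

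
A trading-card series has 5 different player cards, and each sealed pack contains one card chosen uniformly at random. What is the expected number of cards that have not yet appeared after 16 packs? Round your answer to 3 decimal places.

For each card, P(unseen after 16) = (4/5)^16 = 0.0281.
By linearity of expectation, E[unseen] = 5·(4/5)^16 = 0.1407.

0.141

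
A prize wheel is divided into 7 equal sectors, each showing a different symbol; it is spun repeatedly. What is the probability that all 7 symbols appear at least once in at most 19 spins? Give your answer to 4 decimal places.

By inclusion–exclusion over which symbols are missing,
P(all seen) = Σ_{j=0}^{7} (-1)^j C(7,j)((7-j)/7)^19
= 1.00000 - 0.37420 + 0.03514 - 0.00084 + 0.00000 - 0.00000 + 0.00000 - 0.00000
= 0.66009.

0.6601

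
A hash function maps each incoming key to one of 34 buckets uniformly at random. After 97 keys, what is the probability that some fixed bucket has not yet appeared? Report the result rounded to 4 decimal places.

On each key the fixed bucket fails to appear with probability 33/34.
P(still missing after 97) = (33/34)^97 = 0.05526.

0.0553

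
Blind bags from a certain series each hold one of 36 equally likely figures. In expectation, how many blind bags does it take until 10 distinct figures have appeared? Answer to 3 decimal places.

11.525

Going from k to k+1 distinct takes a geometric number of blind bags with mean 36/(36-k).
Sum over k = 0,...,9: E = 36/36 + 36/35 + 36/34 + ... + 36/28 + 36/27 = 11.5250.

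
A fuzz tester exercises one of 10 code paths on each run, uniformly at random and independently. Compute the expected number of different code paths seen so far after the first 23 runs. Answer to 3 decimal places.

9.114

For each code path, P(seen in 23 runs) = 1 - (9/10)^23 = 0.9114.
By linearity of expectation, E[distinct seen] = 10·(1 - (9/10)^23) = 9.1137.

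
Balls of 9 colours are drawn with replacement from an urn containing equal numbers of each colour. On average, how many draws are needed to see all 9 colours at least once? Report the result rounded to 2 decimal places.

After k distinct colours have appeared, the next draw gives a new one with probability (9-k)/9, so the expected wait for the (k+1)-th is 9/(9-k).
E[T] = 9/9 + 9/8 + 9/7 + ... + 9/2 + 9/1 = 9·H_{9}.
H_{9} = 2.829, so E[T] = 25.461.

25.46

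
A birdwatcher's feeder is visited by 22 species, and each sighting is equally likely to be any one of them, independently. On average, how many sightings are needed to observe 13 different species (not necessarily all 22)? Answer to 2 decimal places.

With k distinct species already seen, the next new one arrives after an expected 22/(22-k) sightings.
Sum over k = 0,...,12: E = 22/22 + 22/21 + 22/20 + ... + 22/11 + 22/10 = 18.961.

18.96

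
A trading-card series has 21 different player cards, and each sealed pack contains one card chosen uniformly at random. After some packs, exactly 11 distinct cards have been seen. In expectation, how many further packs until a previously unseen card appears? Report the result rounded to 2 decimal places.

Each pack yields a new card with probability (21-11)/21 = 10/21, so the wait is geometric with mean 21/10.
E = 21/10 = 2.100.

2.10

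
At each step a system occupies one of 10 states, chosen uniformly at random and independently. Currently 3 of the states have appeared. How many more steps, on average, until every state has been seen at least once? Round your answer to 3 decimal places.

25.929

With k distinct states already seen, the next new one takes an expected 10/(10-k) steps.
Sum over k = 3,...,9: E = 10/7 + 10/6 + 10/5 + ... + 10/2 + 10/1 = 25.9286.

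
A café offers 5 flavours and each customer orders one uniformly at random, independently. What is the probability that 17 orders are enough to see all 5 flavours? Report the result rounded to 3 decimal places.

By inclusion–exclusion over which flavours are missing,
P(all seen) = Σ_{j=0}^{5} (-1)^j C(5,j)((5-j)/5)^17
= 1.0000 - 0.1126 + 0.0017 - 0.0000 + 0.0000 - 0.0000
= 0.8891.

0.889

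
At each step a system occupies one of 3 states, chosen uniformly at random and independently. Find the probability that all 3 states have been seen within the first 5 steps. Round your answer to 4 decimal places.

0.6173

By inclusion–exclusion over which states are missing,
P(all seen) = Σ_{j=0}^{3} (-1)^j C(3,j)((3-j)/3)^5
= 1.00000 - 0.39506 + 0.01235 - 0.00000
= 0.61728.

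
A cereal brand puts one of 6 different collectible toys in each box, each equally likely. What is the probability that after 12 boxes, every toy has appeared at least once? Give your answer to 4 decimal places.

0.4378

Let A_i be the event that toy i is missing after 12 boxes. By inclusion–exclusion on the A_i,
P(all seen) = Σ_{j=0}^{6} (-1)^j C(6,j)((6-j)/6)^12
= 1.00000 - 0.67294 + 0.11561 - 0.00488 + 0.00003 - 0.00000 + 0.00000
= 0.43782.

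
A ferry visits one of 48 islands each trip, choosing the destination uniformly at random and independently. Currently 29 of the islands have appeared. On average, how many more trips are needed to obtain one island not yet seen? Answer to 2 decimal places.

Each trip yields a new island with probability (48-29)/48 = 19/48, so the wait is geometric with mean 48/19.
E = 48/19 = 2.526.

2.53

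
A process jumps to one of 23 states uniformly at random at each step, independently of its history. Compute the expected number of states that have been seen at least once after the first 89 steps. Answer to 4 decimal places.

22.5599

For each state, P(seen in 89 steps) = 1 - (22/23)^89 = 0.98086.
By linearity of expectation, E[distinct seen] = 23·(1 - (22/23)^89) = 22.55988.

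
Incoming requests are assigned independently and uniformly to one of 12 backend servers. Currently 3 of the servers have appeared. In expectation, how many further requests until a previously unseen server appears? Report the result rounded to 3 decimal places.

1.333

The number of requests until the next new server is geometric with success probability 9/12, so its mean is 12/9.
E = 12/9 = 1.3333.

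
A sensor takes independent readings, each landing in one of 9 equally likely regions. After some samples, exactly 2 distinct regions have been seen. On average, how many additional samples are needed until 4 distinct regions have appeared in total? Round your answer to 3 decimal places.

The wait to go from k to k+1 distinct regions is geometric with mean 9/(9-k).
Sum over k = 2,...,3: E = 9/7 + 9/6 = 2.7857.

2.786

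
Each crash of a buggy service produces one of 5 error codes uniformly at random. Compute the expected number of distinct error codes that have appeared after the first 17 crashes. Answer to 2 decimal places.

For each error code, P(seen in 17 crashes) = 1 - (4/5)^17 = 0.977.
By linearity of expectation, E[distinct seen] = 5·(1 - (4/5)^17) = 4.887.

4.89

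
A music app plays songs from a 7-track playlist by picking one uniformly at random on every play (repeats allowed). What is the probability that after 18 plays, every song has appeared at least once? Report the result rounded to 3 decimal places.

Let A_i be the event that song i is missing after 18 plays. By inclusion–exclusion on the A_i,
P(all seen) = Σ_{j=0}^{7} (-1)^j C(7,j)((7-j)/7)^18
= 1.0000 - 0.4366 + 0.0492 - 0.0015 + 0.0000 - 0.0000 + 0.0000 - 0.0000
= 0.6112.

0.611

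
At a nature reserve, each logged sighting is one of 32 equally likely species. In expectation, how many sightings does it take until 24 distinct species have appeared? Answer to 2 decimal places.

Going from k to k+1 distinct takes a geometric number of sightings with mean 32/(32-k).
Sum over k = 0,...,23: E = 32/32 + 32/31 + 32/30 + ... + 32/10 + 32/9 = 42.900.

42.90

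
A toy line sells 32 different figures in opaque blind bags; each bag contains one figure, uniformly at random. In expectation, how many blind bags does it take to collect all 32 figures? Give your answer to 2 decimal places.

129.87

After k distinct figures have appeared, the next blind bag gives a new one with probability (32-k)/32, so the expected wait for the (k+1)-th is 32/(32-k).
E[T] = 32/32 + 32/31 + 32/30 + ... + 32/2 + 32/1 = 32·H_{32}.
H_{32} = 4.058, so E[T] = 129.872.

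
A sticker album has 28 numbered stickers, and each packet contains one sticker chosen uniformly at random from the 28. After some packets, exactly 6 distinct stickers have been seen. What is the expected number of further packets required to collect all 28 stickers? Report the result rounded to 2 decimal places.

103.34

The wait to go from k to k+1 distinct stickers is geometric with mean 28/(28-k).
Sum over k = 6,...,27: E = 28/22 + 28/21 + 28/20 + ... + 28/2 + 28/1 = 103.343.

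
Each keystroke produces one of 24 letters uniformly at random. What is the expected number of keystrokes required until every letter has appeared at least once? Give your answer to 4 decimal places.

After k distinct letters have appeared, the next keystroke gives a new one with probability (24-k)/24, so the expected wait for the (k+1)-th is 24/(24-k).
E[T] = 24/24 + 24/23 + 24/22 + ... + 24/2 + 24/1 = 24·H_{24}.
H_{24} = 3.77596, so E[T] = 90.62300.

90.6230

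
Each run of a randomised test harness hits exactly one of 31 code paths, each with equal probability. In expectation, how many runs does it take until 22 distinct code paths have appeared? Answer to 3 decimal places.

With k distinct code paths already seen, the next new one arrives after an expected 31/(31-k) runs.
Sum over k = 0,...,21: E = 31/31 + 31/30 + 31/29 + ... + 31/11 + 31/10 = 37.1466.

37.147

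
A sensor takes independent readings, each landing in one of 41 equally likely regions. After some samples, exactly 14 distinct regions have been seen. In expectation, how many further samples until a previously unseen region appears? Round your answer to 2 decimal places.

1.52

The number of samples until the next new region is geometric with success probability 27/41, so its mean is 41/27.
E = 41/27 = 1.519.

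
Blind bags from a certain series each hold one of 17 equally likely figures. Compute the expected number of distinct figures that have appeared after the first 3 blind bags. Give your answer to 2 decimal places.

2.83

For each figure, P(seen in 3 blind bags) = 1 - (16/17)^3 = 0.166.
By linearity of expectation, E[distinct seen] = 17·(1 - (16/17)^3) = 2.827.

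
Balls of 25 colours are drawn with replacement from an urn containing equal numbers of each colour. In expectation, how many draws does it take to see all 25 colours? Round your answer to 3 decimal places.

The wait to go from k to k+1 distinct colours is geometric with mean 25/(25-k).
E[T] = 25/25 + 25/24 + 25/23 + ... + 25/2 + 25/1 = 25·H_{25}.
H_{25} = 3.8160, so E[T] = 95.3990.

95.399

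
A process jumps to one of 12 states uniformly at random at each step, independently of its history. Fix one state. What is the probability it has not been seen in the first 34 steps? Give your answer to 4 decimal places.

0.0519

Each step misses the fixed state with probability (12-1)/12 = 11/12, independently.
P(still missing after 34) = (11/12)^34 = 0.05190.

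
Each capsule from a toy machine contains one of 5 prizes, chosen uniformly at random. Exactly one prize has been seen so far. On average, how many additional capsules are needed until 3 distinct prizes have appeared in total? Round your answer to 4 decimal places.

2.9167

With k distinct prizes already seen, the next new one takes an expected 5/(5-k) capsules.
Sum over k = 1,...,2: E = 5/4 + 5/3 = 2.91667.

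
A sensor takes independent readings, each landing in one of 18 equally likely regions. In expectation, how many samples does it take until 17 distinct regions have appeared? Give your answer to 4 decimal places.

44.9119

Going from k to k+1 distinct takes a geometric number of samples with mean 18/(18-k).
Sum over k = 0,...,16: E = 18/18 + 18/17 + 18/16 + ... + 18/3 + 18/2 = 44.91195.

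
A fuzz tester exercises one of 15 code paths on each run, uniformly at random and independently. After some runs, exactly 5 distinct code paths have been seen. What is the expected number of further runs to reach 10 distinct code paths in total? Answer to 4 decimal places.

9.6845

From k distinct to k+1 distinct takes on average 15/(15-k) runs.
Sum over k = 5,...,9: E = 15/10 + 15/9 + 15/8 + 15/7 + 15/6 = 9.68452.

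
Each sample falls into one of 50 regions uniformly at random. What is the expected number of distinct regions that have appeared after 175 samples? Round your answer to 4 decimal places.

48.5428

For each region, P(seen in 175 samples) = 1 - (49/50)^175 = 0.97086.
By linearity of expectation, E[distinct seen] = 50·(1 - (49/50)^175) = 48.54275.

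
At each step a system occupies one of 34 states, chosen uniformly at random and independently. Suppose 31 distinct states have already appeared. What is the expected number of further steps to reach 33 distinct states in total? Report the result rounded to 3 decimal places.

The wait to go from k to k+1 distinct states is geometric with mean 34/(34-k).
Sum over k = 31,...,32: E = 34/3 + 34/2 = 28.3333.

28.333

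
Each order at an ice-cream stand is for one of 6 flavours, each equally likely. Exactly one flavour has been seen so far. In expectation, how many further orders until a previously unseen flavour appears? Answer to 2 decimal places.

1.20

Each order yields a new flavour with probability (6-1)/6 = 5/6, so the wait is geometric with mean 6/5.
E = 6/5 = 1.200.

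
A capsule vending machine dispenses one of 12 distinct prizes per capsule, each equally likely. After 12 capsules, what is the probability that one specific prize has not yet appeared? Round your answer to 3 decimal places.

0.352

On each capsule the fixed prize fails to appear with probability 11/12.
P(still missing after 12) = (11/12)^12 = 0.3520.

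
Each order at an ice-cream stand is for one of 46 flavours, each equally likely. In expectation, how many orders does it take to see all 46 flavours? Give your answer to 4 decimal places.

The wait to go from k to k+1 distinct flavours is geometric with mean 46/(46-k).
E[T] = 46/46 + 46/45 + 46/44 + ... + 46/2 + 46/1 = 46·H_{46}.
H_{46} = 4.41669, so E[T] = 203.16761.

203.1676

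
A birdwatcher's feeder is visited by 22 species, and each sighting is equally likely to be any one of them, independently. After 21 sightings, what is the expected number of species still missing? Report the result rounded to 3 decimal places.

8.282

For each species, P(unseen after 21) = (21/22)^21 = 0.3765.
By linearity of expectation, E[unseen] = 22·(21/22)^21 = 8.2823.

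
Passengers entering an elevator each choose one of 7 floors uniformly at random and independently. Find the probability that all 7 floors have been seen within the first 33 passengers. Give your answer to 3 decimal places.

Let A_i be the event that floor i is missing after 33 passengers. By inclusion–exclusion on the A_i,
P(all seen) = Σ_{j=0}^{7} (-1)^j C(7,j)((7-j)/7)^33
= 1.0000 - 0.0432 + 0.0003 - 0.0000 + 0.0000 - 0.0000 + 0.0000 - 0.0000
= 0.9571.

0.957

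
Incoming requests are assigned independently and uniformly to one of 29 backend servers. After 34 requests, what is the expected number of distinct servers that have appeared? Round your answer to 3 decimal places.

For each server, P(seen in 34 requests) = 1 - (28/29)^34 = 0.6967.
By linearity of expectation, E[distinct seen] = 29·(1 - (28/29)^34) = 20.2049.

20.205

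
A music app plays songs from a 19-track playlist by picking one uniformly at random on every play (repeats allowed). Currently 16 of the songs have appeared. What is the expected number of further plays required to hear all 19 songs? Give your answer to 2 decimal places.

With k distinct songs already seen, the next new one takes an expected 19/(19-k) plays.
Sum over k = 16,...,18: E = 19/3 + 19/2 + 19/1 = 34.833.

34.83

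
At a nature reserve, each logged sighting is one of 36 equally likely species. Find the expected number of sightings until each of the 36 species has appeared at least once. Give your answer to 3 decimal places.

After k distinct species have appeared, the next sighting gives a new one with probability (36-k)/36, so the expected wait for the (k+1)-th is 36/(36-k).
E[T] = 36/36 + 36/35 + 36/34 + ... + 36/2 + 36/1 = 36·H_{36}.
H_{36} = 4.1746, so E[T] = 150.2841.

150.284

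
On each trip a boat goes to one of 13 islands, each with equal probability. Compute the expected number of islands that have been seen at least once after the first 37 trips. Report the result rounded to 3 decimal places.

For each island, P(seen in 37 trips) = 1 - (12/13)^37 = 0.9483.
By linearity of expectation, E[distinct seen] = 13·(1 - (12/13)^37) = 12.3274.

12.327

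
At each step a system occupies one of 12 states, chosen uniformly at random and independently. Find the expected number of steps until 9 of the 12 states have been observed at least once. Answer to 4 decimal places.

15.2385

Going from k to k+1 distinct takes a geometric number of steps with mean 12/(12-k).
Sum over k = 0,...,8: E = 12/12 + 12/11 + 12/10 + ... + 12/5 + 12/4 = 15.23853.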